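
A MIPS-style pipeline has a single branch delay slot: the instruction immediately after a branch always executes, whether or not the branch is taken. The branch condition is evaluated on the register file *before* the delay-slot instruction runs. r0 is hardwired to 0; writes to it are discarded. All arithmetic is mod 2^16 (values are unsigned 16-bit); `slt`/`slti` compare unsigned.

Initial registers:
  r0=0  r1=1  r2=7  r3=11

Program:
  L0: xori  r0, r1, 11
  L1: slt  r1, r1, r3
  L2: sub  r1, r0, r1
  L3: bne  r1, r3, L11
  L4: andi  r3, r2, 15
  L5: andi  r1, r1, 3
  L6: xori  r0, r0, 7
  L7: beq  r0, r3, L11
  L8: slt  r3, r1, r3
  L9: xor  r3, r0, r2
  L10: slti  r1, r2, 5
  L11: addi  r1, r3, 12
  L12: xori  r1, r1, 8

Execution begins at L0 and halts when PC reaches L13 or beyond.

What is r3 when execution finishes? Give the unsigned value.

[0] xori  r0, r1, 11  →  {r0:0, r1:1, r2:7, r3:11}
[1] slt  r1, r1, r3  →  {r0:0, r1:1, r2:7, r3:11}
[2] sub  r1, r0, r1  →  {r0:0, r1:65535, r2:7, r3:11}
[3] bne  r1, r3, L11  →  {r0:0, r1:65535, r2:7, r3:11}  ⟨branch taken⟩
[4] andi  r3, r2, 15  →  {r0:0, r1:65535, r2:7, r3:7}
[11] addi  r1, r3, 12  →  {r0:0, r1:19, r2:7, r3:7}
[12] xori  r1, r1, 8  →  {r0:0, r1:27, r2:7, r3:7}

7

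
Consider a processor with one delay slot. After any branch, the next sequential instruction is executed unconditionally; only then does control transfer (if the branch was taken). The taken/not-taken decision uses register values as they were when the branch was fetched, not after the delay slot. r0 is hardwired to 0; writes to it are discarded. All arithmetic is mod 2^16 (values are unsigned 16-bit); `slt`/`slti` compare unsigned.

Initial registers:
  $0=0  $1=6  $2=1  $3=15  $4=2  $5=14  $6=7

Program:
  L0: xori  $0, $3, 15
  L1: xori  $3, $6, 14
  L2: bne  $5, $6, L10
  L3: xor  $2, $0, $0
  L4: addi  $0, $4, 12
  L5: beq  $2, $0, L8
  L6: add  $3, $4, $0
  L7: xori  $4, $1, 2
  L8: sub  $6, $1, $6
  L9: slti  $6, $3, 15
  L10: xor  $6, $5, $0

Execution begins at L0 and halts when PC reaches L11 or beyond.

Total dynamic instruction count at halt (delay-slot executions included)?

5

PC=0  xori  $0, $3, 15       | $0=0 $1=6 $2=1 $3=15 $4=2 $5=14 $6=7
PC=1  xori  $3, $6, 14       | $0=0 $1=6 $2=1 $3=9 $4=2 $5=14 $6=7
PC=2  bne  $5, $6, L10       | $0=0 $1=6 $2=1 $3=9 $4=2 $5=14 $6=7  [TAKEN]
PC=3  xor  $2, $0, $0        | $0=0 $1=6 $2=0 $3=9 $4=2 $5=14 $6=7
PC=10 xor  $6, $5, $0        | $0=0 $1=6 $2=0 $3=9 $4=2 $5=14 $6=14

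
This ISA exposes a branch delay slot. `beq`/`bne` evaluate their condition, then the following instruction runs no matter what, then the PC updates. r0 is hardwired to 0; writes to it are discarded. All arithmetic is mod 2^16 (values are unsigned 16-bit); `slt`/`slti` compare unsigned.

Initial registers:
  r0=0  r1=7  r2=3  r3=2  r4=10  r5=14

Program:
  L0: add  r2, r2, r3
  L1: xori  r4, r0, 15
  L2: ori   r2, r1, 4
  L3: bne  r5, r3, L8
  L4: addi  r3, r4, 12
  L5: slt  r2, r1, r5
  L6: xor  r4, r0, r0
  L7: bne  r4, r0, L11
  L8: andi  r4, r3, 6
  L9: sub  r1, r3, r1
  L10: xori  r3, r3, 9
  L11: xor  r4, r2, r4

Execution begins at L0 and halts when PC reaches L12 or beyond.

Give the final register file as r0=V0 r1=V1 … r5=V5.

  step pc=0: add  r2, r2, r3  regs=(0,7,5,2,10,14)
  step pc=1: xori  r4, r0, 15  regs=(0,7,5,2,15,14)
  step pc=2: ori   r2, r1, 4  regs=(0,7,7,2,15,14)
  step pc=3: bne  r5, r3, L8  cond=T  regs=(0,7,7,2,15,14)
  step pc=4: addi  r3, r4, 12  regs=(0,7,7,27,15,14)
  step pc=8: andi  r4, r3, 6  regs=(0,7,7,27,2,14)
  step pc=9: sub  r1, r3, r1  regs=(0,20,7,27,2,14)
  step pc=10: xori  r3, r3, 9  regs=(0,20,7,18,2,14)
  step pc=11: xor  r4, r2, r4  regs=(0,20,7,18,5,14)

r0=0 r1=20 r2=7 r3=18 r4=5 r5=14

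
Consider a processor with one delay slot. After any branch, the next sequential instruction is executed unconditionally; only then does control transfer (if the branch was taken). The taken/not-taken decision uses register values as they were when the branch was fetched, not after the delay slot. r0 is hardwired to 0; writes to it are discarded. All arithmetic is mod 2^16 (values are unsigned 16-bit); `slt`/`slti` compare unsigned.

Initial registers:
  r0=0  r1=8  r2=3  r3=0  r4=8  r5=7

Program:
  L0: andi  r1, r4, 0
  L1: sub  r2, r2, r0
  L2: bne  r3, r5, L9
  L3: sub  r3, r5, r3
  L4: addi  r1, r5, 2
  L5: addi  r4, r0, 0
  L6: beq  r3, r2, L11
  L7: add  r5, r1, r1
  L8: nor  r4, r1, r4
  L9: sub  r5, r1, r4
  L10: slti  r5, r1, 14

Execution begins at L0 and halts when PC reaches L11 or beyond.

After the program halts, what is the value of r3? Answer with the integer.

[0] andi  r1, r4, 0  →  {r0:0, r1:0, r2:3, r3:0, r4:8, r5:7}
[1] sub  r2, r2, r0  →  {r0:0, r1:0, r2:3, r3:0, r4:8, r5:7}
[2] bne  r3, r5, L9  →  {r0:0, r1:0, r2:3, r3:0, r4:8, r5:7}  ⟨branch taken⟩
[3] sub  r3, r5, r3  →  {r0:0, r1:0, r2:3, r3:7, r4:8, r5:7}
[9] sub  r5, r1, r4  →  {r0:0, r1:0, r2:3, r3:7, r4:8, r5:65528}
[10] slti  r5, r1, 14  →  {r0:0, r1:0, r2:3, r3:7, r4:8, r5:1}

7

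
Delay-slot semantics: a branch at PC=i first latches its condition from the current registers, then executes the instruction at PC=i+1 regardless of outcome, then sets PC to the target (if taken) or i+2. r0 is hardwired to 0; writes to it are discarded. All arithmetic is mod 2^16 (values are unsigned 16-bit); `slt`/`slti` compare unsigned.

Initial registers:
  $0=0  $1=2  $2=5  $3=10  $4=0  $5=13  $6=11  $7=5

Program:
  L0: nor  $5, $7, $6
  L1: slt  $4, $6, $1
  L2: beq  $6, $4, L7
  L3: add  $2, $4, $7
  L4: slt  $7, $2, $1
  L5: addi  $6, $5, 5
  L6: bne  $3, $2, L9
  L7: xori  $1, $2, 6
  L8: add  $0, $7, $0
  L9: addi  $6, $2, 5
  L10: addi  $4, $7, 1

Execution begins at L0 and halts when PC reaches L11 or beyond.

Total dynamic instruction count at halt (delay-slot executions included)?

#0 nor  $5, $7, $6 ; 0/2/5/10/0/65520/11/5
#1 slt  $4, $6, $1 ; 0/2/5/10/0/65520/11/5
#2 beq  $6, $4, L7 ; 0/2/5/10/0/65520/11/5 ; →fallthru
#3 add  $2, $4, $7 ; 0/2/5/10/0/65520/11/5
#4 slt  $7, $2, $1 ; 0/2/5/10/0/65520/11/0
#5 addi  $6, $5, 5 ; 0/2/5/10/0/65520/65525/0
#6 bne  $3, $2, L9 ; 0/2/5/10/0/65520/65525/0 ; →target
#7 xori  $1, $2, 6 ; 0/3/5/10/0/65520/65525/0
#9 addi  $6, $2, 5 ; 0/3/5/10/0/65520/10/0
#10 addi  $4, $7, 1 ; 0/3/5/10/1/65520/10/0

10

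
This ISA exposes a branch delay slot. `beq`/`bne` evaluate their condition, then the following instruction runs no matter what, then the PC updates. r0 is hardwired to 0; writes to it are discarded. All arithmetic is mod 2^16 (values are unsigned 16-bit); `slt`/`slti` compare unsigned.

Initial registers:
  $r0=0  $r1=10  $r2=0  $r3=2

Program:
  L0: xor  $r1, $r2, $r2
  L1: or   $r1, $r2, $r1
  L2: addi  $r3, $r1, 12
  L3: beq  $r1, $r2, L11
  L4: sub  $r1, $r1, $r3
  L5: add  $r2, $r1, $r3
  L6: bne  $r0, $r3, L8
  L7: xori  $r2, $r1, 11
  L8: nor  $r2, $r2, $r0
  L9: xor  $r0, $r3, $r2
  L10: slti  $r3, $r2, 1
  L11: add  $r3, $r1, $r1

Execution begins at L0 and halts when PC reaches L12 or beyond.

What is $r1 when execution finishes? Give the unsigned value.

65524

  step pc=0: xor  $r1, $r2, $r2  regs=(0,0,0,2)
  step pc=1: or   $r1, $r2, $r1  regs=(0,0,0,2)
  step pc=2: addi  $r3, $r1, 12  regs=(0,0,0,12)
  step pc=3: beq  $r1, $r2, L11  cond=T  regs=(0,0,0,12)
  step pc=4: sub  $r1, $r1, $r3  regs=(0,65524,0,12)
  step pc=11: add  $r3, $r1, $r1  regs=(0,65524,0,65512)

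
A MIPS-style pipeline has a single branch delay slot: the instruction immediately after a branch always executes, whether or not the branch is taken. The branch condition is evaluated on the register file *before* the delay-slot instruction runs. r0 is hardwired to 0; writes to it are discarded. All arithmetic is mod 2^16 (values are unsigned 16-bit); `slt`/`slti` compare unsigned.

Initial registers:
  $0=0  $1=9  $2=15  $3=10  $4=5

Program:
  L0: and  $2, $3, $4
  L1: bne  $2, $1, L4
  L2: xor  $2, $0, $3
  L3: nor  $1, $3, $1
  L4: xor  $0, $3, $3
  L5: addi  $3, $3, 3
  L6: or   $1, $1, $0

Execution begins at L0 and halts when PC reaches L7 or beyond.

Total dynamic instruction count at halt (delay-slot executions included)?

  step pc=0: and  $2, $3, $4  regs=(0,9,0,10,5)
  step pc=1: bne  $2, $1, L4  cond=T  regs=(0,9,0,10,5)
  step pc=2: xor  $2, $0, $3  regs=(0,9,10,10,5)
  step pc=4: xor  $0, $3, $3  regs=(0,9,10,10,5)
  step pc=5: addi  $3, $3, 3  regs=(0,9,10,13,5)
  step pc=6: or   $1, $1, $0  regs=(0,9,10,13,5)

6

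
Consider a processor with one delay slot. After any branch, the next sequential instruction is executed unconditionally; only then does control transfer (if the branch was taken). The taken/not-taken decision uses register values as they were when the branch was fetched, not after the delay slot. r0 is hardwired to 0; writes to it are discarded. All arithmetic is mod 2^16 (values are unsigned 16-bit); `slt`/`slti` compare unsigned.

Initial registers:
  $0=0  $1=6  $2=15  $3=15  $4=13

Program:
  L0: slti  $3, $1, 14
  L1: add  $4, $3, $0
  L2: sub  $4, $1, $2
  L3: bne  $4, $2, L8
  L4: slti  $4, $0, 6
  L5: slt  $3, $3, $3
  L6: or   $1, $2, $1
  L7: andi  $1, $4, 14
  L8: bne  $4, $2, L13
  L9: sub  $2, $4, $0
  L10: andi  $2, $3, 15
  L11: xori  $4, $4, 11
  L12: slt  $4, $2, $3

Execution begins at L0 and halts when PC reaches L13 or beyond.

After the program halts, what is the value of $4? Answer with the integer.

[0] slti  $3, $1, 14  →  {$0:0, $1:6, $2:15, $3:1, $4:13}
[1] add  $4, $3, $0  →  {$0:0, $1:6, $2:15, $3:1, $4:1}
[2] sub  $4, $1, $2  →  {$0:0, $1:6, $2:15, $3:1, $4:65527}
[3] bne  $4, $2, L8  →  {$0:0, $1:6, $2:15, $3:1, $4:65527}  ⟨branch taken⟩
[4] slti  $4, $0, 6  →  {$0:0, $1:6, $2:15, $3:1, $4:1}
[8] bne  $4, $2, L13  →  {$0:0, $1:6, $2:15, $3:1, $4:1}  ⟨branch taken⟩
[9] sub  $2, $4, $0  →  {$0:0, $1:6, $2:1, $3:1, $4:1}

1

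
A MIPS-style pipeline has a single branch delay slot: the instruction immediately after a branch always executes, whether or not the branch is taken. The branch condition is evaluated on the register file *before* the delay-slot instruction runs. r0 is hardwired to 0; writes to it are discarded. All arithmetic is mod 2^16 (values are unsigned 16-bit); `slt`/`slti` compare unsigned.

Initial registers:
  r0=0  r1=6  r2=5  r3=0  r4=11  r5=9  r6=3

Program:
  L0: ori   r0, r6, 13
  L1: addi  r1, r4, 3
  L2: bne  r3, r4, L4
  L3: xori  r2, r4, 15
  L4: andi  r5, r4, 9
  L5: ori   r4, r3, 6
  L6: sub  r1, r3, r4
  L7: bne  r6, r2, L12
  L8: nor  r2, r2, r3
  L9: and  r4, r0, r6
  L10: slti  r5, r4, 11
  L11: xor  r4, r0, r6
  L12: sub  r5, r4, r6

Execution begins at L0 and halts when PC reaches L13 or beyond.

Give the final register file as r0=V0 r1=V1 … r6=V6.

r0=0 r1=65530 r2=65531 r3=0 r4=6 r5=3 r6=3

[0] ori   r0, r6, 13  →  {r0:0, r1:6, r2:5, r3:0, r4:11, r5:9, r6:3}
[1] addi  r1, r4, 3  →  {r0:0, r1:14, r2:5, r3:0, r4:11, r5:9, r6:3}
[2] bne  r3, r4, L4  →  {r0:0, r1:14, r2:5, r3:0, r4:11, r5:9, r6:3}  ⟨branch taken⟩
[3] xori  r2, r4, 15  →  {r0:0, r1:14, r2:4, r3:0, r4:11, r5:9, r6:3}
[4] andi  r5, r4, 9  →  {r0:0, r1:14, r2:4, r3:0, r4:11, r5:9, r6:3}
[5] ori   r4, r3, 6  →  {r0:0, r1:14, r2:4, r3:0, r4:6, r5:9, r6:3}
[6] sub  r1, r3, r4  →  {r0:0, r1:65530, r2:4, r3:0, r4:6, r5:9, r6:3}
[7] bne  r6, r2, L12  →  {r0:0, r1:65530, r2:4, r3:0, r4:6, r5:9, r6:3}  ⟨branch taken⟩
[8] nor  r2, r2, r3  →  {r0:0, r1:65530, r2:65531, r3:0, r4:6, r5:9, r6:3}
[12] sub  r5, r4, r6  →  {r0:0, r1:65530, r2:65531, r3:0, r4:6, r5:3, r6:3}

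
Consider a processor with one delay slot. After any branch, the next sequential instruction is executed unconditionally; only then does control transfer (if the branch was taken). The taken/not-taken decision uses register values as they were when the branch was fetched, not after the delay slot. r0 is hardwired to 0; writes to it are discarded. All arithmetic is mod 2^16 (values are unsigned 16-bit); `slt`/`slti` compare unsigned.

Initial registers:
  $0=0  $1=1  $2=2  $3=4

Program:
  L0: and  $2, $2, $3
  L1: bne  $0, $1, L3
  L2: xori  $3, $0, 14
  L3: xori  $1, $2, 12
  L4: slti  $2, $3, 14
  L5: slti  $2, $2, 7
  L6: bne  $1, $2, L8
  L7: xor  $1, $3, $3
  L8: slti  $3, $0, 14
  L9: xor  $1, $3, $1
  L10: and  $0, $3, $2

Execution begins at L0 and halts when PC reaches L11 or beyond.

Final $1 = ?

PC=0  and  $2, $2, $3        | $0=0 $1=1 $2=0 $3=4
PC=1  bne  $0, $1, L3        | $0=0 $1=1 $2=0 $3=4  [TAKEN]
PC=2  xori  $3, $0, 14       | $0=0 $1=1 $2=0 $3=14
PC=3  xori  $1, $2, 12       | $0=0 $1=12 $2=0 $3=14
PC=4  slti  $2, $3, 14       | $0=0 $1=12 $2=0 $3=14
PC=5  slti  $2, $2, 7        | $0=0 $1=12 $2=1 $3=14
PC=6  bne  $1, $2, L8        | $0=0 $1=12 $2=1 $3=14  [TAKEN]
PC=7  xor  $1, $3, $3        | $0=0 $1=0 $2=1 $3=14
PC=8  slti  $3, $0, 14       | $0=0 $1=0 $2=1 $3=1
PC=9  xor  $1, $3, $1        | $0=0 $1=1 $2=1 $3=1
PC=10 and  $0, $3, $2        | $0=0 $1=1 $2=1 $3=1

1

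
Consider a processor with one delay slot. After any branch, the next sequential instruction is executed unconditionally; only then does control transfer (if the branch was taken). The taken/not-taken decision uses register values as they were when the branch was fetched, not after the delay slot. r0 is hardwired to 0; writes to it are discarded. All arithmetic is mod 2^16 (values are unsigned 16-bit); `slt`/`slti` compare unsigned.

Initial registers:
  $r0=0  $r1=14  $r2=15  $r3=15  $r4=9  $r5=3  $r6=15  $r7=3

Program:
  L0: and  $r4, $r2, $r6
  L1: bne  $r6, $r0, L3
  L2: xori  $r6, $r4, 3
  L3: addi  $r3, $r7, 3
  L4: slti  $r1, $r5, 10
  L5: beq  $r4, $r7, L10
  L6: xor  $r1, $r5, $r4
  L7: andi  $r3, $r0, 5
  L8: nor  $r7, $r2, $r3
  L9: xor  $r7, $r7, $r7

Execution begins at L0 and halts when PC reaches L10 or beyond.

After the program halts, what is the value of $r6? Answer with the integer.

12

#0 and  $r4, $r2, $r6 ; 0/14/15/15/15/3/15/3
#1 bne  $r6, $r0, L3 ; 0/14/15/15/15/3/15/3 ; →target
#2 xori  $r6, $r4, 3 ; 0/14/15/15/15/3/12/3
#3 addi  $r3, $r7, 3 ; 0/14/15/6/15/3/12/3
#4 slti  $r1, $r5, 10 ; 0/1/15/6/15/3/12/3
#5 beq  $r4, $r7, L10 ; 0/1/15/6/15/3/12/3 ; →fallthru
#6 xor  $r1, $r5, $r4 ; 0/12/15/6/15/3/12/3
#7 andi  $r3, $r0, 5 ; 0/12/15/0/15/3/12/3
#8 nor  $r7, $r2, $r3 ; 0/12/15/0/15/3/12/65520
#9 xor  $r7, $r7, $r7 ; 0/12/15/0/15/3/12/0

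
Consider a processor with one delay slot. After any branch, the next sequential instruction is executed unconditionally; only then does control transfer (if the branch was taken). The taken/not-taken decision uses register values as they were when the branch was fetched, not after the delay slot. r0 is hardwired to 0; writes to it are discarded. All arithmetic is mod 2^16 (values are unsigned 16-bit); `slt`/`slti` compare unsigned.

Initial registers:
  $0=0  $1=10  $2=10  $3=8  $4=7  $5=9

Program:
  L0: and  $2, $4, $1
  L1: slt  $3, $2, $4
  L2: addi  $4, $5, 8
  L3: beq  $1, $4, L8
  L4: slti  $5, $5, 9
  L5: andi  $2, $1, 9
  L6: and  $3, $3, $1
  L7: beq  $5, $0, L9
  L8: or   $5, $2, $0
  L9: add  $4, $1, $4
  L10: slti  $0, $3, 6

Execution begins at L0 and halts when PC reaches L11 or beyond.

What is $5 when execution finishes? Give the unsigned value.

PC=0  and  $2, $4, $1        | $0=0 $1=10 $2=2 $3=8 $4=7 $5=9
PC=1  slt  $3, $2, $4        | $0=0 $1=10 $2=2 $3=1 $4=7 $5=9
PC=2  addi  $4, $5, 8        | $0=0 $1=10 $2=2 $3=1 $4=17 $5=9
PC=3  beq  $1, $4, L8        | $0=0 $1=10 $2=2 $3=1 $4=17 $5=9  [not taken]
PC=4  slti  $5, $5, 9        | $0=0 $1=10 $2=2 $3=1 $4=17 $5=0
PC=5  andi  $2, $1, 9        | $0=0 $1=10 $2=8 $3=1 $4=17 $5=0
PC=6  and  $3, $3, $1        | $0=0 $1=10 $2=8 $3=0 $4=17 $5=0
PC=7  beq  $5, $0, L9        | $0=0 $1=10 $2=8 $3=0 $4=17 $5=0  [TAKEN]
PC=8  or   $5, $2, $0        | $0=0 $1=10 $2=8 $3=0 $4=17 $5=8
PC=9  add  $4, $1, $4        | $0=0 $1=10 $2=8 $3=0 $4=27 $5=8
PC=10 slti  $0, $3, 6        | $0=0 $1=10 $2=8 $3=0 $4=27 $5=8

8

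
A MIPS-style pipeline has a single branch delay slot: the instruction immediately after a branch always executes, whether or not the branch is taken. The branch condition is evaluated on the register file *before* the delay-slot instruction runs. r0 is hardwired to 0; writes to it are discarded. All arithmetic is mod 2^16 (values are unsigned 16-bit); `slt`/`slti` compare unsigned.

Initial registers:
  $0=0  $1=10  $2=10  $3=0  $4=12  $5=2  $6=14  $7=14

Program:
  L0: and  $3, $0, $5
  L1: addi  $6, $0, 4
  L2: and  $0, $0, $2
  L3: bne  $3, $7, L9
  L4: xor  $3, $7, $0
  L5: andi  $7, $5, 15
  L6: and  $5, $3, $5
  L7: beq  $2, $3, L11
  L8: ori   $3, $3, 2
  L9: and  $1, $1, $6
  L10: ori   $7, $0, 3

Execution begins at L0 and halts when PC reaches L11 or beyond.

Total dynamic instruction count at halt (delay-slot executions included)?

7

  step pc=0: and  $3, $0, $5  regs=(0,10,10,0,12,2,14,14)
  step pc=1: addi  $6, $0, 4  regs=(0,10,10,0,12,2,4,14)
  step pc=2: and  $0, $0, $2  regs=(0,10,10,0,12,2,4,14)
  step pc=3: bne  $3, $7, L9  cond=T  regs=(0,10,10,0,12,2,4,14)
  step pc=4: xor  $3, $7, $0  regs=(0,10,10,14,12,2,4,14)
  step pc=9: and  $1, $1, $6  regs=(0,0,10,14,12,2,4,14)
  step pc=10: ori   $7, $0, 3  regs=(0,0,10,14,12,2,4,3)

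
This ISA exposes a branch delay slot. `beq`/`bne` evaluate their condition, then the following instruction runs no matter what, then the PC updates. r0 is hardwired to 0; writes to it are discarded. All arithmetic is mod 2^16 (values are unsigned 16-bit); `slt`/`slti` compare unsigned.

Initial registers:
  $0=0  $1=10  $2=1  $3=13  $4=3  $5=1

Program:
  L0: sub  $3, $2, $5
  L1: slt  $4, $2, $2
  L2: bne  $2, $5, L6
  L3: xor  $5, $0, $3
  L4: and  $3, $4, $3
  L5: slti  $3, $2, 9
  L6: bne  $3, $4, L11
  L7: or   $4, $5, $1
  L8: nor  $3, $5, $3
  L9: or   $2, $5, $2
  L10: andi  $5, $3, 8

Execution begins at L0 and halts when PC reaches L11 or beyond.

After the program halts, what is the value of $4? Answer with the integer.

[0] sub  $3, $2, $5  →  {$0:0, $1:10, $2:1, $3:0, $4:3, $5:1}
[1] slt  $4, $2, $2  →  {$0:0, $1:10, $2:1, $3:0, $4:0, $5:1}
[2] bne  $2, $5, L6  →  {$0:0, $1:10, $2:1, $3:0, $4:0, $5:1}  ⟨branch fallthrough⟩
[3] xor  $5, $0, $3  →  {$0:0, $1:10, $2:1, $3:0, $4:0, $5:0}
[4] and  $3, $4, $3  →  {$0:0, $1:10, $2:1, $3:0, $4:0, $5:0}
[5] slti  $3, $2, 9  →  {$0:0, $1:10, $2:1, $3:1, $4:0, $5:0}
[6] bne  $3, $4, L11  →  {$0:0, $1:10, $2:1, $3:1, $4:0, $5:0}  ⟨branch taken⟩
[7] or   $4, $5, $1  →  {$0:0, $1:10, $2:1, $3:1, $4:10, $5:0}

10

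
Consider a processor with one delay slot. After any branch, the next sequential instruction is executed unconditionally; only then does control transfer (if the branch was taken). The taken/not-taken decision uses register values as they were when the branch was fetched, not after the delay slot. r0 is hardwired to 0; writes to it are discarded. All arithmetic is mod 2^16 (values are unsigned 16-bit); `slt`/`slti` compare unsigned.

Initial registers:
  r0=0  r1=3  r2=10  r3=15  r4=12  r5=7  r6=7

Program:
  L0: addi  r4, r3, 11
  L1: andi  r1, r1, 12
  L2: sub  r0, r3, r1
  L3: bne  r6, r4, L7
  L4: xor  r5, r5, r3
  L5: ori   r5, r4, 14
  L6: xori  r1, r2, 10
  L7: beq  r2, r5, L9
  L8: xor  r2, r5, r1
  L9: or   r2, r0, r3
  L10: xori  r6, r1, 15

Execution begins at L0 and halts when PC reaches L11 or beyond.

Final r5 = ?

8

PC=0  addi  r4, r3, 11       | r0=0 r1=3 r2=10 r3=15 r4=26 r5=7 r6=7
PC=1  andi  r1, r1, 12       | r0=0 r1=0 r2=10 r3=15 r4=26 r5=7 r6=7
PC=2  sub  r0, r3, r1        | r0=0 r1=0 r2=10 r3=15 r4=26 r5=7 r6=7
PC=3  bne  r6, r4, L7        | r0=0 r1=0 r2=10 r3=15 r4=26 r5=7 r6=7  [TAKEN]
PC=4  xor  r5, r5, r3        | r0=0 r1=0 r2=10 r3=15 r4=26 r5=8 r6=7
PC=7  beq  r2, r5, L9        | r0=0 r1=0 r2=10 r3=15 r4=26 r5=8 r6=7  [not taken]
PC=8  xor  r2, r5, r1        | r0=0 r1=0 r2=8 r3=15 r4=26 r5=8 r6=7
PC=9  or   r2, r0, r3        | r0=0 r1=0 r2=15 r3=15 r4=26 r5=8 r6=7
PC=10 xori  r6, r1, 15       | r0=0 r1=0 r2=15 r3=15 r4=26 r5=8 r6=15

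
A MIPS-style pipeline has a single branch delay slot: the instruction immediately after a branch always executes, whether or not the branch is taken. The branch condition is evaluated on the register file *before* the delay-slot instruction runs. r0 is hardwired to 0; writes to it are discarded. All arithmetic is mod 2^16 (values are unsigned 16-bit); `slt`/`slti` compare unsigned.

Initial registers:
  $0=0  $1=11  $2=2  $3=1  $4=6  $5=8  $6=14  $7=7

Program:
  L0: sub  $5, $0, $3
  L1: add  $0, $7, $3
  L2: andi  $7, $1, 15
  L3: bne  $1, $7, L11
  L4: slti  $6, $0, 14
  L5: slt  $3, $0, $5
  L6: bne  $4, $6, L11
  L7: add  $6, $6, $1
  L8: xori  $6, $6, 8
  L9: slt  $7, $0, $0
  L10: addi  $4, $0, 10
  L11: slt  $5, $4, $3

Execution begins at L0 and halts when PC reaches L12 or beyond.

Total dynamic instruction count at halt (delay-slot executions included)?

[0] sub  $5, $0, $3  →  {$0:0, $1:11, $2:2, $3:1, $4:6, $5:65535, $6:14, $7:7}
[1] add  $0, $7, $3  →  {$0:0, $1:11, $2:2, $3:1, $4:6, $5:65535, $6:14, $7:7}
[2] andi  $7, $1, 15  →  {$0:0, $1:11, $2:2, $3:1, $4:6, $5:65535, $6:14, $7:11}
[3] bne  $1, $7, L11  →  {$0:0, $1:11, $2:2, $3:1, $4:6, $5:65535, $6:14, $7:11}  ⟨branch fallthrough⟩
[4] slti  $6, $0, 14  →  {$0:0, $1:11, $2:2, $3:1, $4:6, $5:65535, $6:1, $7:11}
[5] slt  $3, $0, $5  →  {$0:0, $1:11, $2:2, $3:1, $4:6, $5:65535, $6:1, $7:11}
[6] bne  $4, $6, L11  →  {$0:0, $1:11, $2:2, $3:1, $4:6, $5:65535, $6:1, $7:11}  ⟨branch taken⟩
[7] add  $6, $6, $1  →  {$0:0, $1:11, $2:2, $3:1, $4:6, $5:65535, $6:12, $7:11}
[11] slt  $5, $4, $3  →  {$0:0, $1:11, $2:2, $3:1, $4:6, $5:0, $6:12, $7:11}

9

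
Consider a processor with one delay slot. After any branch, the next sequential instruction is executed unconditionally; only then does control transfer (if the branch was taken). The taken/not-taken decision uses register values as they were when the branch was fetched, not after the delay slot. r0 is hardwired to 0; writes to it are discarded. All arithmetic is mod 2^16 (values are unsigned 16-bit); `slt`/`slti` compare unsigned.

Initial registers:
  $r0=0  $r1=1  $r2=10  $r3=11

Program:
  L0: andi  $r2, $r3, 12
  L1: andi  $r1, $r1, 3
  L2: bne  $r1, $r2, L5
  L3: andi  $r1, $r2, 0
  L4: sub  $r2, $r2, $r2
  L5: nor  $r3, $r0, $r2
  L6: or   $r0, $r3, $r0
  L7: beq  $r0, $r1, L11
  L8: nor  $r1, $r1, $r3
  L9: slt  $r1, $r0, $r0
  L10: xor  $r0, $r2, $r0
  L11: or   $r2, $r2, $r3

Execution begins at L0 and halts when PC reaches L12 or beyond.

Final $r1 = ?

  step pc=0: andi  $r2, $r3, 12  regs=(0,1,8,11)
  step pc=1: andi  $r1, $r1, 3  regs=(0,1,8,11)
  step pc=2: bne  $r1, $r2, L5  cond=T  regs=(0,1,8,11)
  step pc=3: andi  $r1, $r2, 0  regs=(0,0,8,11)
  step pc=5: nor  $r3, $r0, $r2  regs=(0,0,8,65527)
  step pc=6: or   $r0, $r3, $r0  regs=(0,0,8,65527)
  step pc=7: beq  $r0, $r1, L11  cond=T  regs=(0,0,8,65527)
  step pc=8: nor  $r1, $r1, $r3  regs=(0,8,8,65527)
  step pc=11: or   $r2, $r2, $r3  regs=(0,8,65535,65527)

8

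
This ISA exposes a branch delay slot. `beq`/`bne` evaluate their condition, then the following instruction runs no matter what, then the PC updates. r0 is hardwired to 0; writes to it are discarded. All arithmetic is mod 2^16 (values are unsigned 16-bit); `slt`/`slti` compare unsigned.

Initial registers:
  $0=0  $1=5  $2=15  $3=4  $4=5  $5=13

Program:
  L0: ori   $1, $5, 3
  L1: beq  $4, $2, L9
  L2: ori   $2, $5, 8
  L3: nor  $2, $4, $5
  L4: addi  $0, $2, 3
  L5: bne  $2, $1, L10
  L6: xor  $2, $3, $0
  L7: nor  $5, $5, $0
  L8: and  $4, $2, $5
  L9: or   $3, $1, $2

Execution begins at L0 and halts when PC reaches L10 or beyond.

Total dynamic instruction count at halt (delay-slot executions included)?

#0 ori   $1, $5, 3 ; 0/15/15/4/5/13
#1 beq  $4, $2, L9 ; 0/15/15/4/5/13 ; →fallthru
#2 ori   $2, $5, 8 ; 0/15/13/4/5/13
#3 nor  $2, $4, $5 ; 0/15/65522/4/5/13
#4 addi  $0, $2, 3 ; 0/15/65522/4/5/13
#5 bne  $2, $1, L10 ; 0/15/65522/4/5/13 ; →target
#6 xor  $2, $3, $0 ; 0/15/4/4/5/13

7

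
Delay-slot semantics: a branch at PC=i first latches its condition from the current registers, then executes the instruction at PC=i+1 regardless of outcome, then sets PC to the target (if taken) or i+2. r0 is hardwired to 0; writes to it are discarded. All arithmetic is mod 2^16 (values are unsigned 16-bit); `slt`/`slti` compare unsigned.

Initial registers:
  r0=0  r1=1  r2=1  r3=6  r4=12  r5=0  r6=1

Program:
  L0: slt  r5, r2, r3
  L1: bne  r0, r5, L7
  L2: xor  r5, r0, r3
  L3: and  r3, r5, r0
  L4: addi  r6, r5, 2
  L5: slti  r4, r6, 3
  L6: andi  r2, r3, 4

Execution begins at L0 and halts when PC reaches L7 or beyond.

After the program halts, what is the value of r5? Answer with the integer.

6

  step pc=0: slt  r5, r2, r3  regs=(0,1,1,6,12,1,1)
  step pc=1: bne  r0, r5, L7  cond=T  regs=(0,1,1,6,12,1,1)
  step pc=2: xor  r5, r0, r3  regs=(0,1,1,6,12,6,1)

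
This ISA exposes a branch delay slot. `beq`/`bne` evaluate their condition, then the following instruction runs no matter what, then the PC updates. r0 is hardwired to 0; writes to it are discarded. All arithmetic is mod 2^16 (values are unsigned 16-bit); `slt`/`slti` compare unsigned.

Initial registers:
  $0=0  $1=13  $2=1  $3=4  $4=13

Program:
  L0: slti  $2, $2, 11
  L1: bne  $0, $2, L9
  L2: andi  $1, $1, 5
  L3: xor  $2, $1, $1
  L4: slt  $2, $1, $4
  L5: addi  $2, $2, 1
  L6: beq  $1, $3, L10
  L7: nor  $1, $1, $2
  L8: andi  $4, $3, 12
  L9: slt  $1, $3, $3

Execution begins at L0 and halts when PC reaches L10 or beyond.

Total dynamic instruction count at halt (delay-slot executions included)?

[0] slti  $2, $2, 11  →  {$0:0, $1:13, $2:1, $3:4, $4:13}
[1] bne  $0, $2, L9  →  {$0:0, $1:13, $2:1, $3:4, $4:13}  ⟨branch taken⟩
[2] andi  $1, $1, 5  →  {$0:0, $1:5, $2:1, $3:4, $4:13}
[9] slt  $1, $3, $3  →  {$0:0, $1:0, $2:1, $3:4, $4:13}

4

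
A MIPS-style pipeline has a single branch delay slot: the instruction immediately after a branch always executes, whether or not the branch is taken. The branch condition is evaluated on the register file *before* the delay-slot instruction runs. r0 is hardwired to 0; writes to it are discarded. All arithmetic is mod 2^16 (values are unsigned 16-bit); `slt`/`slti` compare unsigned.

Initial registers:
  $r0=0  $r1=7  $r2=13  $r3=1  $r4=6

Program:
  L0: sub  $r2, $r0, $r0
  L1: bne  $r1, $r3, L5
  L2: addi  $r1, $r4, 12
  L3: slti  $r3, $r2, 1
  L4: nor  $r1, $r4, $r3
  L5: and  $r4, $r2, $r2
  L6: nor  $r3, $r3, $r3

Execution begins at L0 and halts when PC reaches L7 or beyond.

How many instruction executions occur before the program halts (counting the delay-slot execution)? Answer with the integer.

PC=0  sub  $r2, $r0, $r0     | $r0=0 $r1=7 $r2=0 $r3=1 $r4=6
PC=1  bne  $r1, $r3, L5      | $r0=0 $r1=7 $r2=0 $r3=1 $r4=6  [TAKEN]
PC=2  addi  $r1, $r4, 12     | $r0=0 $r1=18 $r2=0 $r3=1 $r4=6
PC=5  and  $r4, $r2, $r2     | $r0=0 $r1=18 $r2=0 $r3=1 $r4=0
PC=6  nor  $r3, $r3, $r3     | $r0=0 $r1=18 $r2=0 $r3=65534 $r4=0

5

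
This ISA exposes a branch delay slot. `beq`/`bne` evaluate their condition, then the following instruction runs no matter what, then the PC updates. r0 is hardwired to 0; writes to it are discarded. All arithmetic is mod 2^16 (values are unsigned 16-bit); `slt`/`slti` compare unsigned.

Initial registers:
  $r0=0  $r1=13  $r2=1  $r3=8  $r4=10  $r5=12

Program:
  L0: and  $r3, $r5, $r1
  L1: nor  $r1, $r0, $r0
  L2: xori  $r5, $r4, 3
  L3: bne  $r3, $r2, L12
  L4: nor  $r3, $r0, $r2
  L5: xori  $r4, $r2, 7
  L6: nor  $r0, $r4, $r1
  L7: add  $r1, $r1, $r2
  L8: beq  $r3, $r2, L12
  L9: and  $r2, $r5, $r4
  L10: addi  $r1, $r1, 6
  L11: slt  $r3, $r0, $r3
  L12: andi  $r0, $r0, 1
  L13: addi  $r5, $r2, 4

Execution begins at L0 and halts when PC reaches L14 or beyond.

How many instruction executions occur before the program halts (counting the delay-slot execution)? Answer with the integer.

7

  step pc=0: and  $r3, $r5, $r1  regs=(0,13,1,12,10,12)
  step pc=1: nor  $r1, $r0, $r0  regs=(0,65535,1,12,10,12)
  step pc=2: xori  $r5, $r4, 3  regs=(0,65535,1,12,10,9)
  step pc=3: bne  $r3, $r2, L12  cond=T  regs=(0,65535,1,12,10,9)
  step pc=4: nor  $r3, $r0, $r2  regs=(0,65535,1,65534,10,9)
  step pc=12: andi  $r0, $r0, 1  regs=(0,65535,1,65534,10,9)
  step pc=13: addi  $r5, $r2, 4  regs=(0,65535,1,65534,10,5)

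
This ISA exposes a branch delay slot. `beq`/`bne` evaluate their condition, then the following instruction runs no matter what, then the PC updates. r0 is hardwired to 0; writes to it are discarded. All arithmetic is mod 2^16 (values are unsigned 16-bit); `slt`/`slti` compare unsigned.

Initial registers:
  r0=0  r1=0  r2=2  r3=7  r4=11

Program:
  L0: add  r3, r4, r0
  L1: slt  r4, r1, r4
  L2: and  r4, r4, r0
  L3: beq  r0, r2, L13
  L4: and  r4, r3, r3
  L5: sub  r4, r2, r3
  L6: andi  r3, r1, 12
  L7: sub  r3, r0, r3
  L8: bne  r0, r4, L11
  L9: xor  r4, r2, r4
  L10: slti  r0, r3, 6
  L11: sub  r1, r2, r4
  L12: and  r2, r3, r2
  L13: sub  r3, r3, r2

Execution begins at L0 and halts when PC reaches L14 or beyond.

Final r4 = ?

65525

PC=0  add  r3, r4, r0        | r0=0 r1=0 r2=2 r3=11 r4=11
PC=1  slt  r4, r1, r4        | r0=0 r1=0 r2=2 r3=11 r4=1
PC=2  and  r4, r4, r0        | r0=0 r1=0 r2=2 r3=11 r4=0
PC=3  beq  r0, r2, L13       | r0=0 r1=0 r2=2 r3=11 r4=0  [not taken]
PC=4  and  r4, r3, r3        | r0=0 r1=0 r2=2 r3=11 r4=11
PC=5  sub  r4, r2, r3        | r0=0 r1=0 r2=2 r3=11 r4=65527
PC=6  andi  r3, r1, 12       | r0=0 r1=0 r2=2 r3=0 r4=65527
PC=7  sub  r3, r0, r3        | r0=0 r1=0 r2=2 r3=0 r4=65527
PC=8  bne  r0, r4, L11       | r0=0 r1=0 r2=2 r3=0 r4=65527  [TAKEN]
PC=9  xor  r4, r2, r4        | r0=0 r1=0 r2=2 r3=0 r4=65525
PC=11 sub  r1, r2, r4        | r0=0 r1=13 r2=2 r3=0 r4=65525
PC=12 and  r2, r3, r2        | r0=0 r1=13 r2=0 r3=0 r4=65525
PC=13 sub  r3, r3, r2        | r0=0 r1=13 r2=0 r3=0 r4=65525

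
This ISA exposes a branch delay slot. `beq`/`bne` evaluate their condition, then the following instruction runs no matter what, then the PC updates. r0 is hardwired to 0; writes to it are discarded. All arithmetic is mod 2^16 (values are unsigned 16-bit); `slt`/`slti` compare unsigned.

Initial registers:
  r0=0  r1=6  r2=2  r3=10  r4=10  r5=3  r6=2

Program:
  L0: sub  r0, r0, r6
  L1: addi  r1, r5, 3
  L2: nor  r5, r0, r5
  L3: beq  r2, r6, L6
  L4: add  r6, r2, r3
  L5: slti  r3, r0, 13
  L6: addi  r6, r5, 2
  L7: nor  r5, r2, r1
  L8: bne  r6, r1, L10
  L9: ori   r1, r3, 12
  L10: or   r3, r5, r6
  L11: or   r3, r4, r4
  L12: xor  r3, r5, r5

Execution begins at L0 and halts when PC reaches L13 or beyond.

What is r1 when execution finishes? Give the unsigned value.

14

#0 sub  r0, r0, r6 ; 0/6/2/10/10/3/2
#1 addi  r1, r5, 3 ; 0/6/2/10/10/3/2
#2 nor  r5, r0, r5 ; 0/6/2/10/10/65532/2
#3 beq  r2, r6, L6 ; 0/6/2/10/10/65532/2 ; →target
#4 add  r6, r2, r3 ; 0/6/2/10/10/65532/12
#6 addi  r6, r5, 2 ; 0/6/2/10/10/65532/65534
#7 nor  r5, r2, r1 ; 0/6/2/10/10/65529/65534
#8 bne  r6, r1, L10 ; 0/6/2/10/10/65529/65534 ; →target
#9 ori   r1, r3, 12 ; 0/14/2/10/10/65529/65534
#10 or   r3, r5, r6 ; 0/14/2/65535/10/65529/65534
#11 or   r3, r4, r4 ; 0/14/2/10/10/65529/65534
#12 xor  r3, r5, r5 ; 0/14/2/0/10/65529/65534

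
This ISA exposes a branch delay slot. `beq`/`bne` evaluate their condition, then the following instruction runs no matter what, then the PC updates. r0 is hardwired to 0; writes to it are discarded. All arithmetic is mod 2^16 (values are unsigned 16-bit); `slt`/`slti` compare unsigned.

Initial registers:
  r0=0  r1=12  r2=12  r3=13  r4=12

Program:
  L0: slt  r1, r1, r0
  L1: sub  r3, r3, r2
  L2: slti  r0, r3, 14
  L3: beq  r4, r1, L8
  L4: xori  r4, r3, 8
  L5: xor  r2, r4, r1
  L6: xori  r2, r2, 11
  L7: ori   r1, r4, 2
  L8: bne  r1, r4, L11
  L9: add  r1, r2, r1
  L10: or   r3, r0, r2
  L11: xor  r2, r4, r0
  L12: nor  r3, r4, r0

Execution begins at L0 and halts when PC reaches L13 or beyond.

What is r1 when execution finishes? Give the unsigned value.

13

#0 slt  r1, r1, r0 ; 0/0/12/13/12
#1 sub  r3, r3, r2 ; 0/0/12/1/12
#2 slti  r0, r3, 14 ; 0/0/12/1/12
#3 beq  r4, r1, L8 ; 0/0/12/1/12 ; →fallthru
#4 xori  r4, r3, 8 ; 0/0/12/1/9
#5 xor  r2, r4, r1 ; 0/0/9/1/9
#6 xori  r2, r2, 11 ; 0/0/2/1/9
#7 ori   r1, r4, 2 ; 0/11/2/1/9
#8 bne  r1, r4, L11 ; 0/11/2/1/9 ; →target
#9 add  r1, r2, r1 ; 0/13/2/1/9
#11 xor  r2, r4, r0 ; 0/13/9/1/9
#12 nor  r3, r4, r0 ; 0/13/9/65526/9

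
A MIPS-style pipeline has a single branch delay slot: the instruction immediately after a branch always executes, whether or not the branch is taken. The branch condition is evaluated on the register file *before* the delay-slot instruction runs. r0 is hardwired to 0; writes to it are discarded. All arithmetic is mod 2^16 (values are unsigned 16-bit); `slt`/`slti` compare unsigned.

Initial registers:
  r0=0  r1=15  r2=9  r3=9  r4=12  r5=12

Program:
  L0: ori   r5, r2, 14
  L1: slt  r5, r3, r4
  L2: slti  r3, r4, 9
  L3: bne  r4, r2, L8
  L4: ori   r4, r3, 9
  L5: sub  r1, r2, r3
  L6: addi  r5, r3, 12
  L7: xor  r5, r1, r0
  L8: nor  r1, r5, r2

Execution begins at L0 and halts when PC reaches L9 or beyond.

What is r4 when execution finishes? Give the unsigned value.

  step pc=0: ori   r5, r2, 14  regs=(0,15,9,9,12,15)
  step pc=1: slt  r5, r3, r4  regs=(0,15,9,9,12,1)
  step pc=2: slti  r3, r4, 9  regs=(0,15,9,0,12,1)
  step pc=3: bne  r4, r2, L8  cond=T  regs=(0,15,9,0,12,1)
  step pc=4: ori   r4, r3, 9  regs=(0,15,9,0,9,1)
  step pc=8: nor  r1, r5, r2  regs=(0,65526,9,0,9,1)

9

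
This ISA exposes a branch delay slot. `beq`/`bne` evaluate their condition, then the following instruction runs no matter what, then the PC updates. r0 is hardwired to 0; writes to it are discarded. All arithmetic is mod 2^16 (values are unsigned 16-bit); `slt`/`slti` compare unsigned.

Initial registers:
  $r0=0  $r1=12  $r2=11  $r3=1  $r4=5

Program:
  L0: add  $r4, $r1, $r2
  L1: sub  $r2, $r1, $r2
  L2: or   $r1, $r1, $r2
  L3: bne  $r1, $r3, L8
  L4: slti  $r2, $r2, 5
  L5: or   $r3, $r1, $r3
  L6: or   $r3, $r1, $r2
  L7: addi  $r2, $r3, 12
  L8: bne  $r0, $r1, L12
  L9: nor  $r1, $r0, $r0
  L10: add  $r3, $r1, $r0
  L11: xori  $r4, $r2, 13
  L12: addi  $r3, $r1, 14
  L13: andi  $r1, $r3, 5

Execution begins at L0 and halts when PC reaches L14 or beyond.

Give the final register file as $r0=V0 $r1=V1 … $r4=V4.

#0 add  $r4, $r1, $r2 ; 0/12/11/1/23
#1 sub  $r2, $r1, $r2 ; 0/12/1/1/23
#2 or   $r1, $r1, $r2 ; 0/13/1/1/23
#3 bne  $r1, $r3, L8 ; 0/13/1/1/23 ; →target
#4 slti  $r2, $r2, 5 ; 0/13/1/1/23
#8 bne  $r0, $r1, L12 ; 0/13/1/1/23 ; →target
#9 nor  $r1, $r0, $r0 ; 0/65535/1/1/23
#12 addi  $r3, $r1, 14 ; 0/65535/1/13/23
#13 andi  $r1, $r3, 5 ; 0/5/1/13/23

$r0=0 $r1=5 $r2=1 $r3=13 $r4=23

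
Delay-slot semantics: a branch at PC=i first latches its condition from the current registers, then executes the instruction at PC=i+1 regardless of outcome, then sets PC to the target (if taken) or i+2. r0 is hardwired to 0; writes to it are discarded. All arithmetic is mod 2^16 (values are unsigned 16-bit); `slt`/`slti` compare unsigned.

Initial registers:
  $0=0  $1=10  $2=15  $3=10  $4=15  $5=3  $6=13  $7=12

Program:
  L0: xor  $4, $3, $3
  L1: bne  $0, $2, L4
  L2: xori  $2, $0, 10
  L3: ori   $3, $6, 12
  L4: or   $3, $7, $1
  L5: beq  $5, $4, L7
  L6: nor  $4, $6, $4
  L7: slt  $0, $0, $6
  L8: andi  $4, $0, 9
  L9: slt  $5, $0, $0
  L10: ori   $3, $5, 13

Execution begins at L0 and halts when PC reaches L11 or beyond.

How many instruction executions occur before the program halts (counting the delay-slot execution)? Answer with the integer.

10

[0] xor  $4, $3, $3  →  {$0:0, $1:10, $2:15, $3:10, $4:0, $5:3, $6:13, $7:12}
[1] bne  $0, $2, L4  →  {$0:0, $1:10, $2:15, $3:10, $4:0, $5:3, $6:13, $7:12}  ⟨branch taken⟩
[2] xori  $2, $0, 10  →  {$0:0, $1:10, $2:10, $3:10, $4:0, $5:3, $6:13, $7:12}
[4] or   $3, $7, $1  →  {$0:0, $1:10, $2:10, $3:14, $4:0, $5:3, $6:13, $7:12}
[5] beq  $5, $4, L7  →  {$0:0, $1:10, $2:10, $3:14, $4:0, $5:3, $6:13, $7:12}  ⟨branch fallthrough⟩
[6] nor  $4, $6, $4  →  {$0:0, $1:10, $2:10, $3:14, $4:65522, $5:3, $6:13, $7:12}
[7] slt  $0, $0, $6  →  {$0:0, $1:10, $2:10, $3:14, $4:65522, $5:3, $6:13, $7:12}
[8] andi  $4, $0, 9  →  {$0:0, $1:10, $2:10, $3:14, $4:0, $5:3, $6:13, $7:12}
[9] slt  $5, $0, $0  →  {$0:0, $1:10, $2:10, $3:14, $4:0, $5:0, $6:13, $7:12}
[10] ori   $3, $5, 13  →  {$0:0, $1:10, $2:10, $3:13, $4:0, $5:0, $6:13, $7:12}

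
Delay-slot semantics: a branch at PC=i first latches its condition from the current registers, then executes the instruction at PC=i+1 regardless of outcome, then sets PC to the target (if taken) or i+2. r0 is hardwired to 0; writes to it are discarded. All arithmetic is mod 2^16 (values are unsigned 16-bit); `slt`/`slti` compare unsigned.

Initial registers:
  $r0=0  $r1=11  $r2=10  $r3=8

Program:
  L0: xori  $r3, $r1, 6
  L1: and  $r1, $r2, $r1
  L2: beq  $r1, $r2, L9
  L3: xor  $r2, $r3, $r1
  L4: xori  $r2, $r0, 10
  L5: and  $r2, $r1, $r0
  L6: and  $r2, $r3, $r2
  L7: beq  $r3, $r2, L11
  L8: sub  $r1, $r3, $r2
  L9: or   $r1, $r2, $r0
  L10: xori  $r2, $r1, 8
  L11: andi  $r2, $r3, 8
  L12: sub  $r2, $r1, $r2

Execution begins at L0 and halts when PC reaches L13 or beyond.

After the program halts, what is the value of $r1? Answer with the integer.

#0 xori  $r3, $r1, 6 ; 0/11/10/13
#1 and  $r1, $r2, $r1 ; 0/10/10/13
#2 beq  $r1, $r2, L9 ; 0/10/10/13 ; →target
#3 xor  $r2, $r3, $r1 ; 0/10/7/13
#9 or   $r1, $r2, $r0 ; 0/7/7/13
#10 xori  $r2, $r1, 8 ; 0/7/15/13
#11 andi  $r2, $r3, 8 ; 0/7/8/13
#12 sub  $r2, $r1, $r2 ; 0/7/65535/13

7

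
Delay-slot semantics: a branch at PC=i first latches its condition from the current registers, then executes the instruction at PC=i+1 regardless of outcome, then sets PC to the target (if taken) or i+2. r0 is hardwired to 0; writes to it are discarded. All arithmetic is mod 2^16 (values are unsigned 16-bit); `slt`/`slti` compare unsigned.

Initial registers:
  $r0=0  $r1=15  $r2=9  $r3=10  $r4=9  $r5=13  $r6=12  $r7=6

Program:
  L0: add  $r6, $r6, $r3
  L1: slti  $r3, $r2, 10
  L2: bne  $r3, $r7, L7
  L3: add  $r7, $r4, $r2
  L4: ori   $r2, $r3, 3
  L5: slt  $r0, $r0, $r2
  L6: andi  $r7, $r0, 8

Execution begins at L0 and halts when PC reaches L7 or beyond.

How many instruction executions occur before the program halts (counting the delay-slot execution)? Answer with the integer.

4

#0 add  $r6, $r6, $r3 ; 0/15/9/10/9/13/22/6
#1 slti  $r3, $r2, 10 ; 0/15/9/1/9/13/22/6
#2 bne  $r3, $r7, L7 ; 0/15/9/1/9/13/22/6 ; →target
#3 add  $r7, $r4, $r2 ; 0/15/9/1/9/13/22/18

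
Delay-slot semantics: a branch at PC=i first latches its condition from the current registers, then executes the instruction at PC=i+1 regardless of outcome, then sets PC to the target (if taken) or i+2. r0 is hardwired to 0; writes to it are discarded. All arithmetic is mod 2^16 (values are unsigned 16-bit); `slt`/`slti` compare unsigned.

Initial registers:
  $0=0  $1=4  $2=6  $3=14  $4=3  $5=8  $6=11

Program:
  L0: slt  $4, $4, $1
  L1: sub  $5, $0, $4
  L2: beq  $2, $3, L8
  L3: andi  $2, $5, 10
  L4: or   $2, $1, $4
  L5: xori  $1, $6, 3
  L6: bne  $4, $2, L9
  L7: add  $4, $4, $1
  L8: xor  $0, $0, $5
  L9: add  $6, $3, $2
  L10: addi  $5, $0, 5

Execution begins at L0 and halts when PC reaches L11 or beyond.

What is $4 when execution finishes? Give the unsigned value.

  step pc=0: slt  $4, $4, $1  regs=(0,4,6,14,1,8,11)
  step pc=1: sub  $5, $0, $4  regs=(0,4,6,14,1,65535,11)
  step pc=2: beq  $2, $3, L8  cond=F  regs=(0,4,6,14,1,65535,11)
  step pc=3: andi  $2, $5, 10  regs=(0,4,10,14,1,65535,11)
  step pc=4: or   $2, $1, $4  regs=(0,4,5,14,1,65535,11)
  step pc=5: xori  $1, $6, 3  regs=(0,8,5,14,1,65535,11)
  step pc=6: bne  $4, $2, L9  cond=T  regs=(0,8,5,14,1,65535,11)
  step pc=7: add  $4, $4, $1  regs=(0,8,5,14,9,65535,11)
  step pc=9: add  $6, $3, $2  regs=(0,8,5,14,9,65535,19)
  step pc=10: addi  $5, $0, 5  regs=(0,8,5,14,9,5,19)

9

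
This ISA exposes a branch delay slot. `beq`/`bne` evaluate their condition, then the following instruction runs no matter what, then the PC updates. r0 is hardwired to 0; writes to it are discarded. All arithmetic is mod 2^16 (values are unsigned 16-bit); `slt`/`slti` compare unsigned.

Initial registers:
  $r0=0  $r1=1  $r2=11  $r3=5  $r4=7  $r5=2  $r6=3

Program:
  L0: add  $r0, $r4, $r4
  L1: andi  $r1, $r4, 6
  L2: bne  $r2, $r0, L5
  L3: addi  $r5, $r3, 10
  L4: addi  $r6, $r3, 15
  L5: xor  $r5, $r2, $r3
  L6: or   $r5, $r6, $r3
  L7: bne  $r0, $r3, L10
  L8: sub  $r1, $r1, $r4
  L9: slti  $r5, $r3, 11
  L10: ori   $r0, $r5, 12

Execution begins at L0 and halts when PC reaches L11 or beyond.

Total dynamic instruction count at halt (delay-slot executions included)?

9

PC=0  add  $r0, $r4, $r4     | $r0=0 $r1=1 $r2=11 $r3=5 $r4=7 $r5=2 $r6=3
PC=1  andi  $r1, $r4, 6      | $r0=0 $r1=6 $r2=11 $r3=5 $r4=7 $r5=2 $r6=3
PC=2  bne  $r2, $r0, L5      | $r0=0 $r1=6 $r2=11 $r3=5 $r4=7 $r5=2 $r6=3  [TAKEN]
PC=3  addi  $r5, $r3, 10     | $r0=0 $r1=6 $r2=11 $r3=5 $r4=7 $r5=15 $r6=3
PC=5  xor  $r5, $r2, $r3     | $r0=0 $r1=6 $r2=11 $r3=5 $r4=7 $r5=14 $r6=3
PC=6  or   $r5, $r6, $r3     | $r0=0 $r1=6 $r2=11 $r3=5 $r4=7 $r5=7 $r6=3
PC=7  bne  $r0, $r3, L10     | $r0=0 $r1=6 $r2=11 $r3=5 $r4=7 $r5=7 $r6=3  [TAKEN]
PC=8  sub  $r1, $r1, $r4     | $r0=0 $r1=65535 $r2=11 $r3=5 $r4=7 $r5=7 $r6=3
PC=10 ori   $r0, $r5, 12     | $r0=0 $r1=65535 $r2=11 $r3=5 $r4=7 $r5=7 $r6=3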